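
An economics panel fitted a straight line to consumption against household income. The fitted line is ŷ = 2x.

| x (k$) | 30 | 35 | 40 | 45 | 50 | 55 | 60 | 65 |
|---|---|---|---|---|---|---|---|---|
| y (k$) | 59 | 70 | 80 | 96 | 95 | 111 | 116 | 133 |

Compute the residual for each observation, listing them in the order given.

x=30: ŷ = 2·30 = 60; e = 59 − 60 = -1
x=35: ŷ = 2·35 = 70; e = 70 − 70 = 0
x=40: ŷ = 2·40 = 80; e = 80 − 80 = 0
x=45: ŷ = 2·45 = 90; e = 96 − 90 = 6
x=50: ŷ = 2·50 = 100; e = 95 − 100 = -5
x=55: ŷ = 2·55 = 110; e = 111 − 110 = 1
x=60: ŷ = 2·60 = 120; e = 116 − 120 = -4
x=65: ŷ = 2·65 = 130; e = 133 − 130 = 3

-1, 0, 0, 6, -5, 1, -4, 3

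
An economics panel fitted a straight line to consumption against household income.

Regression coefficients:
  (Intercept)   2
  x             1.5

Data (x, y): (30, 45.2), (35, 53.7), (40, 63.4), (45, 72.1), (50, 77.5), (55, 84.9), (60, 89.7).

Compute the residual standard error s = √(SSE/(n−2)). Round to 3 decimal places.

s = 1.913

x=30: ŷ = 2 + 1.5·30 = 47; r = 45.2 − 47 = -1.8
x=35: ŷ = 2 + 1.5·35 = 54.5; r = 53.7 − 54.5 = -0.8
x=40: ŷ = 2 + 1.5·40 = 62; r = 63.4 − 62 = 1.4
x=45: ŷ = 2 + 1.5·45 = 69.5; r = 72.1 − 69.5 = 2.6
x=50: ŷ = 2 + 1.5·50 = 77; r = 77.5 − 77 = 0.5
x=55: ŷ = 2 + 1.5·55 = 84.5; r = 84.9 − 84.5 = 0.4
x=60: ŷ = 2 + 1.5·60 = 92; r = 89.7 − 92 = -2.3
SSE = 3.24 + 0.64 + 1.96 + 6.76 + 0.25 + 0.16 + 5.29 = 18.3
s = √(18.3/5) = √3.66 ≈ 1.913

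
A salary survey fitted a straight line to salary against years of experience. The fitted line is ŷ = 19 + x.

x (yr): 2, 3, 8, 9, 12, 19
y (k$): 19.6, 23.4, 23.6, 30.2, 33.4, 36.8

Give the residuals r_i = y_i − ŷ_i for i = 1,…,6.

-1.4, 1.4, -3.4, 2.2, 2.4, -1.2

x=2: ŷ = 19 + 2 = 21; r = 19.6 − 21 = -1.4
x=3: ŷ = 19 + 3 = 22; r = 23.4 − 22 = 1.4
x=8: ŷ = 19 + 8 = 27; r = 23.6 − 27 = -3.4
x=9: ŷ = 19 + 9 = 28; r = 30.2 − 28 = 2.2
x=12: ŷ = 19 + 12 = 31; r = 33.4 − 31 = 2.4
x=19: ŷ = 19 + 19 = 38; r = 36.8 − 38 = -1.2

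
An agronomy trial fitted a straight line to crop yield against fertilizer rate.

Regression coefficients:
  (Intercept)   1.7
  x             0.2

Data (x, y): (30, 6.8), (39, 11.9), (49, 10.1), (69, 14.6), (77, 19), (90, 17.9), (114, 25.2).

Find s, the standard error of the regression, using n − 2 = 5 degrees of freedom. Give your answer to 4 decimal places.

s = 1.8265

x=30: ŷ = 1.7 + 0.2·30 = 7.7; r = 6.8 − 7.7 = -0.9
x=39: ŷ = 1.7 + 0.2·39 = 9.5; r = 11.9 − 9.5 = 2.4
x=49: ŷ = 1.7 + 0.2·49 = 11.5; r = 10.1 − 11.5 = -1.4
x=69: ŷ = 1.7 + 0.2·69 = 15.5; r = 14.6 − 15.5 = -0.9
x=77: ŷ = 1.7 + 0.2·77 = 17.1; r = 19 − 17.1 = 1.9
x=90: ŷ = 1.7 + 0.2·90 = 19.7; r = 17.9 − 19.7 = -1.8
x=114: ŷ = 1.7 + 0.2·114 = 24.5; r = 25.2 − 24.5 = 0.7
SSE = 0.81 + 5.76 + 1.96 + 0.81 + 3.61 + 3.24 + 0.49 = 16.68
s = √(16.68/5) = √3.336 ≈ 1.8265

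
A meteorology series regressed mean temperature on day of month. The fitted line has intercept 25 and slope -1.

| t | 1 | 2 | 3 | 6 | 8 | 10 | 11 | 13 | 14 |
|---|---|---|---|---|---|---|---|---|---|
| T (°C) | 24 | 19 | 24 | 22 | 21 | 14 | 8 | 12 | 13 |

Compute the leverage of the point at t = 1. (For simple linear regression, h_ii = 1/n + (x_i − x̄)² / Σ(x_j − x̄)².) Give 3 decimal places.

t̄ = (1 + 2 + 3 + 6 + 8 + 10 + 11 + 13 + 14)/9 = 7.55556
Σ(t − t̄)² = 42.9753 + 30.8642 + 20.7531 + 2.41975 + 0.197531 + 5.97531 + 11.8642 + 29.642 + 41.5309 = 186.222
h = 1/9 + (-6.55556)²/186.222 = 0.111111 + 0.230774 = 0.342

h = 0.342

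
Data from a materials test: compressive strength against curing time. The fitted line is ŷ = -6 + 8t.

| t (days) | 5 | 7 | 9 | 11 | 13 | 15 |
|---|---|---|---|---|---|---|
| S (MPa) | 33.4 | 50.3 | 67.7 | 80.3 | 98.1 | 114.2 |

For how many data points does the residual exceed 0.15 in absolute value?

t=5: ŷ = -6 + 8·5 = 34; e = 33.4 − 34 = -0.6
t=7: ŷ = -6 + 8·7 = 50; e = 50.3 − 50 = 0.3
t=9: ŷ = -6 + 8·9 = 66; e = 67.7 − 66 = 1.7
t=11: ŷ = -6 + 8·11 = 82; e = 80.3 − 82 = -1.7
t=13: ŷ = -6 + 8·13 = 98; e = 98.1 − 98 = 0.1
t=15: ŷ = -6 + 8·15 = 114; e = 114.2 − 114 = 0.2
|e| > 0.15: t=5 (|e|=0.6), t=7 (|e|=0.3), t=9 (|e|=1.7), t=11 (|e|=1.7), t=15 (|e|=0.2) → 5

5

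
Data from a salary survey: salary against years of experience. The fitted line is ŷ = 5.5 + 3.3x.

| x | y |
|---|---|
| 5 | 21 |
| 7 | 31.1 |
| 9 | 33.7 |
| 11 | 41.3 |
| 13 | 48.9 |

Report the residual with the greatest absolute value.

e = 2.5

x=5: ŷ = 5.5 + 3.3·5 = 22; e = 21 − 22 = -1
x=7: ŷ = 5.5 + 3.3·7 = 28.6; e = 31.1 − 28.6 = 2.5
x=9: ŷ = 5.5 + 3.3·9 = 35.2; e = 33.7 − 35.2 = -1.5
x=11: ŷ = 5.5 + 3.3·11 = 41.8; e = 41.3 − 41.8 = -0.5
x=13: ŷ = 5.5 + 3.3·13 = 48.4; e = 48.9 − 48.4 = 0.5
Largest |e| is 2.5 at x = 7, residual 2.5.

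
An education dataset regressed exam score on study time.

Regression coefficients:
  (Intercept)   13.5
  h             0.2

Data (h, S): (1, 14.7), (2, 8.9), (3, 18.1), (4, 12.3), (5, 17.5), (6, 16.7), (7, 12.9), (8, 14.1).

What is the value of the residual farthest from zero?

e = -5

h=1: ŷ = 13.5 + 0.2·1 = 13.7; e = 14.7 − 13.7 = 1
h=2: ŷ = 13.5 + 0.2·2 = 13.9; e = 8.9 − 13.9 = -5
h=3: ŷ = 13.5 + 0.2·3 = 14.1; e = 18.1 − 14.1 = 4
h=4: ŷ = 13.5 + 0.2·4 = 14.3; e = 12.3 − 14.3 = -2
h=5: ŷ = 13.5 + 0.2·5 = 14.5; e = 17.5 − 14.5 = 3
h=6: ŷ = 13.5 + 0.2·6 = 14.7; e = 16.7 − 14.7 = 2
h=7: ŷ = 13.5 + 0.2·7 = 14.9; e = 12.9 − 14.9 = -2
h=8: ŷ = 13.5 + 0.2·8 = 15.1; e = 14.1 − 15.1 = -1
Largest |e| is 5 at h = 2, residual -5.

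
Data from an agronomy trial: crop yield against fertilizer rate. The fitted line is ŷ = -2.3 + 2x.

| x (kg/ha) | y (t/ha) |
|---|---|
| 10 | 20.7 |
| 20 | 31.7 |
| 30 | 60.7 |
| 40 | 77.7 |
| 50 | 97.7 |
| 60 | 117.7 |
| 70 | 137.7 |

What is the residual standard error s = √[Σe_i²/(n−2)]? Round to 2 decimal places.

x=10: ŷ = -2.3 + 2·10 = 17.7; e = 20.7 − 17.7 = 3
x=20: ŷ = -2.3 + 2·20 = 37.7; e = 31.7 − 37.7 = -6
x=30: ŷ = -2.3 + 2·30 = 57.7; e = 60.7 − 57.7 = 3
x=40: ŷ = -2.3 + 2·40 = 77.7; e = 77.7 − 77.7 = 0
x=50: ŷ = -2.3 + 2·50 = 97.7; e = 97.7 − 97.7 = 0
x=60: ŷ = -2.3 + 2·60 = 117.7; e = 117.7 − 117.7 = 0
x=70: ŷ = -2.3 + 2·70 = 137.7; e = 137.7 − 137.7 = 0
SSE = 9 + 36 + 9 + 0 + 0 + 0 + 0 = 54
s = √(54/5) = √10.8 ≈ 3.29

s = 3.29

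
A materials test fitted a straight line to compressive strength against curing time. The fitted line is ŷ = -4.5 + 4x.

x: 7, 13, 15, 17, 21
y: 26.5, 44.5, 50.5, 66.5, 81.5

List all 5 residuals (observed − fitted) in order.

x=7: ŷ = -4.5 + 4·7 = 23.5; e = 26.5 − 23.5 = 3
x=13: ŷ = -4.5 + 4·13 = 47.5; e = 44.5 − 47.5 = -3
x=15: ŷ = -4.5 + 4·15 = 55.5; e = 50.5 − 55.5 = -5
x=17: ŷ = -4.5 + 4·17 = 63.5; e = 66.5 − 63.5 = 3
x=21: ŷ = -4.5 + 4·21 = 79.5; e = 81.5 − 79.5 = 2

3, -3, -5, 3, 2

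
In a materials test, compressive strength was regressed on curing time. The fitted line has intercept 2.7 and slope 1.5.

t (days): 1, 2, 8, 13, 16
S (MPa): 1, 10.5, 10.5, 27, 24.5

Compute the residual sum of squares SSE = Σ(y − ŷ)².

t=1: Ŝ = 2.7 + 1.5·1 = 4.2; e = 1 − 4.2 = -3.2
t=2: Ŝ = 2.7 + 1.5·2 = 5.7; e = 10.5 − 5.7 = 4.8
t=8: Ŝ = 2.7 + 1.5·8 = 14.7; e = 10.5 − 14.7 = -4.2
t=13: Ŝ = 2.7 + 1.5·13 = 22.2; e = 27 − 22.2 = 4.8
t=16: Ŝ = 2.7 + 1.5·16 = 26.7; e = 24.5 − 26.7 = -2.2
SSE = 10.24 + 23.04 + 17.64 + 23.04 + 4.84 = 78.8

SSE = 78.8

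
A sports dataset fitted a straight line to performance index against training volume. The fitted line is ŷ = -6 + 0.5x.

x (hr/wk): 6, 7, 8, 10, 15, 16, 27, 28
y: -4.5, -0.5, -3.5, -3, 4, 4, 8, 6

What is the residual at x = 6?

ŷ = -6 + 0.5·6 = -3
e = -4.5 − (-3) = -1.5

e = -1.5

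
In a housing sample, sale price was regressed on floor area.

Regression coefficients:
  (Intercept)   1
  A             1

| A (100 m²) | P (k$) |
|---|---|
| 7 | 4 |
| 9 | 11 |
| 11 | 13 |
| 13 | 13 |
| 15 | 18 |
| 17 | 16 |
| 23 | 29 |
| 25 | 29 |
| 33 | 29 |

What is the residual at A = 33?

P̂ = 1 + 33 = 34
e = 29 − 34 = -5

e = -5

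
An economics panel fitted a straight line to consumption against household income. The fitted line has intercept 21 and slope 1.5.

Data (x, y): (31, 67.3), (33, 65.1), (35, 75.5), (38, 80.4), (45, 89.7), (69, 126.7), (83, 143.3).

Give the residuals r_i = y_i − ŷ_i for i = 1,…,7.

-0.2, -5.4, 2, 2.4, 1.2, 2.2, -2.2

x=31: ŷ = 21 + 1.5·31 = 67.5; r = 67.3 − 67.5 = -0.2
x=33: ŷ = 21 + 1.5·33 = 70.5; r = 65.1 − 70.5 = -5.4
x=35: ŷ = 21 + 1.5·35 = 73.5; r = 75.5 − 73.5 = 2
x=38: ŷ = 21 + 1.5·38 = 78; r = 80.4 − 78 = 2.4
x=45: ŷ = 21 + 1.5·45 = 88.5; r = 89.7 − 88.5 = 1.2
x=69: ŷ = 21 + 1.5·69 = 124.5; r = 126.7 − 124.5 = 2.2
x=83: ŷ = 21 + 1.5·83 = 145.5; r = 143.3 − 145.5 = -2.2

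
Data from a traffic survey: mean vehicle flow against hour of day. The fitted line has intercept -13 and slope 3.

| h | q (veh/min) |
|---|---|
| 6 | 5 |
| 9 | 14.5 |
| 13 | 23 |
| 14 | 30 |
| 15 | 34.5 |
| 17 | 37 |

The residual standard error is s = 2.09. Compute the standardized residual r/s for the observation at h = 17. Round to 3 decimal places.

ŷ = -13 + 3·17 = 38
r = 37 − 38 = -1
r/s = -1 / 2.09 = -0.478

-0.478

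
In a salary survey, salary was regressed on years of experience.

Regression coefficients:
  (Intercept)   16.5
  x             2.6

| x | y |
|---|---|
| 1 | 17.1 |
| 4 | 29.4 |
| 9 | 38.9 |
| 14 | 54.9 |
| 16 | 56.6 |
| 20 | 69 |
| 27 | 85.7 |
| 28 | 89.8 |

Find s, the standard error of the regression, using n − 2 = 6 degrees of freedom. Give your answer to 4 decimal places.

s = 1.7795

x=1: ŷ = 16.5 + 2.6·1 = 19.1; e = 17.1 − 19.1 = -2
x=4: ŷ = 16.5 + 2.6·4 = 26.9; e = 29.4 − 26.9 = 2.5
x=9: ŷ = 16.5 + 2.6·9 = 39.9; e = 38.9 − 39.9 = -1
x=14: ŷ = 16.5 + 2.6·14 = 52.9; e = 54.9 − 52.9 = 2
x=16: ŷ = 16.5 + 2.6·16 = 58.1; e = 56.6 − 58.1 = -1.5
x=20: ŷ = 16.5 + 2.6·20 = 68.5; e = 69 − 68.5 = 0.5
x=27: ŷ = 16.5 + 2.6·27 = 86.7; e = 85.7 − 86.7 = -1
x=28: ŷ = 16.5 + 2.6·28 = 89.3; e = 89.8 − 89.3 = 0.5
SSE = 4 + 6.25 + 1 + 4 + 2.25 + 0.25 + 1 + 0.25 = 19
s = √(19/6) = √3.16667 ≈ 1.7795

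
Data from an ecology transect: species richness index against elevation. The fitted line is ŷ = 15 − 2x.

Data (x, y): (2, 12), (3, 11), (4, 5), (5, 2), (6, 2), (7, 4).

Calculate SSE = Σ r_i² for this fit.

SSE = 28

x=2: ŷ = 15 − 2·2 = 11; r = 12 − 11 = 1
x=3: ŷ = 15 − 2·3 = 9; r = 11 − 9 = 2
x=4: ŷ = 15 − 2·4 = 7; r = 5 − 7 = -2
x=5: ŷ = 15 − 2·5 = 5; r = 2 − 5 = -3
x=6: ŷ = 15 − 2·6 = 3; r = 2 − 3 = -1
x=7: ŷ = 15 − 2·7 = 1; r = 4 − 1 = 3
SSE = 1 + 4 + 4 + 9 + 1 + 9 = 28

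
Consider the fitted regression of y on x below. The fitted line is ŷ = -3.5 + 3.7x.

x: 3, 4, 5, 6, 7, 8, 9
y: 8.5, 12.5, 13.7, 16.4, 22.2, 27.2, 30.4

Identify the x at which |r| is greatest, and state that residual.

x = 6, r = -2.3

x=3: ŷ = -3.5 + 3.7·3 = 7.6; r = 8.5 − 7.6 = 0.9
x=4: ŷ = -3.5 + 3.7·4 = 11.3; r = 12.5 − 11.3 = 1.2
x=5: ŷ = -3.5 + 3.7·5 = 15; r = 13.7 − 15 = -1.3
x=6: ŷ = -3.5 + 3.7·6 = 18.7; r = 16.4 − 18.7 = -2.3
x=7: ŷ = -3.5 + 3.7·7 = 22.4; r = 22.2 − 22.4 = -0.2
x=8: ŷ = -3.5 + 3.7·8 = 26.1; r = 27.2 − 26.1 = 1.1
x=9: ŷ = -3.5 + 3.7·9 = 29.8; r = 30.4 − 29.8 = 0.6
Largest |r| is 2.3 at x = 6, residual -2.3.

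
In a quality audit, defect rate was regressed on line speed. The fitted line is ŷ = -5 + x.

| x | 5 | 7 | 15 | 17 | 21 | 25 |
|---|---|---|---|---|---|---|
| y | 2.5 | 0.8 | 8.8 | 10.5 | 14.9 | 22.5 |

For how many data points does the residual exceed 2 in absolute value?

2

x=5: ŷ = -5 + 5 = 0; r = 2.5 − 0 = 2.5
x=7: ŷ = -5 + 7 = 2; r = 0.8 − 2 = -1.2
x=15: ŷ = -5 + 15 = 10; r = 8.8 − 10 = -1.2
x=17: ŷ = -5 + 17 = 12; r = 10.5 − 12 = -1.5
x=21: ŷ = -5 + 21 = 16; r = 14.9 − 16 = -1.1
x=25: ŷ = -5 + 25 = 20; r = 22.5 − 20 = 2.5
|r| > 2: x=5 (|r|=2.5), x=25 (|r|=2.5) → 2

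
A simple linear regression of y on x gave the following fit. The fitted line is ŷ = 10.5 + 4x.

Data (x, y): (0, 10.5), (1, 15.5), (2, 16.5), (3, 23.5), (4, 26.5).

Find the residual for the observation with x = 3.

ŷ = 10.5 + 4·3 = 22.5
e = 23.5 − 22.5 = 1

e = 1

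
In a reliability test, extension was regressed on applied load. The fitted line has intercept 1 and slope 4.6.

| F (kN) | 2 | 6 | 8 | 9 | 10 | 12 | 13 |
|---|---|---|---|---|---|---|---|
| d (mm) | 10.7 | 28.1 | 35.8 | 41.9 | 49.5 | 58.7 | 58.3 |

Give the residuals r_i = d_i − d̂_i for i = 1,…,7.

F=2: d̂ = 1 + 4.6·2 = 10.2; r = 10.7 − 10.2 = 0.5
F=6: d̂ = 1 + 4.6·6 = 28.6; r = 28.1 − 28.6 = -0.5
F=8: d̂ = 1 + 4.6·8 = 37.8; r = 35.8 − 37.8 = -2
F=9: d̂ = 1 + 4.6·9 = 42.4; r = 41.9 − 42.4 = -0.5
F=10: d̂ = 1 + 4.6·10 = 47; r = 49.5 − 47 = 2.5
F=12: d̂ = 1 + 4.6·12 = 56.2; r = 58.7 − 56.2 = 2.5
F=13: d̂ = 1 + 4.6·13 = 60.8; r = 58.3 − 60.8 = -2.5

0.5, -0.5, -2, -0.5, 2.5, 2.5, -2.5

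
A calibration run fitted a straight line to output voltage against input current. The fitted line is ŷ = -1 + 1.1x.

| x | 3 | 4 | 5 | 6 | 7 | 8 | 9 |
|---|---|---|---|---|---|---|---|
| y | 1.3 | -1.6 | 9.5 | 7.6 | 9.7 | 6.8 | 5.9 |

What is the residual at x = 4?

e = -5

ŷ = -1 + 1.1·4 = 3.4
e = -1.6 − 3.4 = -5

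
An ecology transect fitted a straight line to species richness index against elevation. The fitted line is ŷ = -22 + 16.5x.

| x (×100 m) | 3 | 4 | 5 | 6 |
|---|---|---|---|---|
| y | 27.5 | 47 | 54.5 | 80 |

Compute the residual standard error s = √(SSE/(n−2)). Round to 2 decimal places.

x=3: ŷ = -22 + 16.5·3 = 27.5; e = 27.5 − 27.5 = 0
x=4: ŷ = -22 + 16.5·4 = 44; e = 47 − 44 = 3
x=5: ŷ = -22 + 16.5·5 = 60.5; e = 54.5 − 60.5 = -6
x=6: ŷ = -22 + 16.5·6 = 77; e = 80 − 77 = 3
SSE = 0 + 9 + 36 + 9 = 54
s = √(54/2) = √27 ≈ 5.20

s = 5.20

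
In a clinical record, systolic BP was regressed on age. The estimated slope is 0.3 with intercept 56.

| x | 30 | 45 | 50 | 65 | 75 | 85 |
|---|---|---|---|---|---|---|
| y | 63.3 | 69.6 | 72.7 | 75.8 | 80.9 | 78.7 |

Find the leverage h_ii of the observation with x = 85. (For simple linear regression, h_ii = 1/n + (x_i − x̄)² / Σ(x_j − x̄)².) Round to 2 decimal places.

x̄ = (30 + 45 + 50 + 65 + 75 + 85)/6 = 58.3333
Σ(x − x̄)² = 802.778 + 177.778 + 69.4444 + 44.4444 + 277.778 + 711.111 = 2083.33
h = 1/6 + (26.6667)²/2083.33 = 0.166667 + 0.341333 = 0.51

h = 0.51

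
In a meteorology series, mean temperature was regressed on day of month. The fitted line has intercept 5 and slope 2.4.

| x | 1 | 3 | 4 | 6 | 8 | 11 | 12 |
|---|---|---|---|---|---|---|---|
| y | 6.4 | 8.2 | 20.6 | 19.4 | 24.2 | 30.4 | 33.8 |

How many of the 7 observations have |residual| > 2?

x=1: ŷ = 5 + 2.4·1 = 7.4; r = 6.4 − 7.4 = -1
x=3: ŷ = 5 + 2.4·3 = 12.2; r = 8.2 − 12.2 = -4
x=4: ŷ = 5 + 2.4·4 = 14.6; r = 20.6 − 14.6 = 6
x=6: ŷ = 5 + 2.4·6 = 19.4; r = 19.4 − 19.4 = 0
x=8: ŷ = 5 + 2.4·8 = 24.2; r = 24.2 − 24.2 = 0
x=11: ŷ = 5 + 2.4·11 = 31.4; r = 30.4 − 31.4 = -1
x=12: ŷ = 5 + 2.4·12 = 33.8; r = 33.8 − 33.8 = 0
|r| > 2: x=3 (|r|=4), x=4 (|r|=6) → 2

2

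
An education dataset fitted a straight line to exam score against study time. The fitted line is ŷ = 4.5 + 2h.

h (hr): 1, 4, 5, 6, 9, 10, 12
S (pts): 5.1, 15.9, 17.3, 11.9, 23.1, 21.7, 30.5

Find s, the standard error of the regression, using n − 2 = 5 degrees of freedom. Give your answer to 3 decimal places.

h=1: ŷ = 4.5 + 2·1 = 6.5; e = 5.1 − 6.5 = -1.4
h=4: ŷ = 4.5 + 2·4 = 12.5; e = 15.9 − 12.5 = 3.4
h=5: ŷ = 4.5 + 2·5 = 14.5; e = 17.3 − 14.5 = 2.8
h=6: ŷ = 4.5 + 2·6 = 16.5; e = 11.9 − 16.5 = -4.6
h=9: ŷ = 4.5 + 2·9 = 22.5; e = 23.1 − 22.5 = 0.6
h=10: ŷ = 4.5 + 2·10 = 24.5; e = 21.7 − 24.5 = -2.8
h=12: ŷ = 4.5 + 2·12 = 28.5; e = 30.5 − 28.5 = 2
SSE = 1.96 + 11.56 + 7.84 + 21.16 + 0.36 + 7.84 + 4 = 54.72
s = √(54.72/5) = √10.944 ≈ 3.308

s = 3.308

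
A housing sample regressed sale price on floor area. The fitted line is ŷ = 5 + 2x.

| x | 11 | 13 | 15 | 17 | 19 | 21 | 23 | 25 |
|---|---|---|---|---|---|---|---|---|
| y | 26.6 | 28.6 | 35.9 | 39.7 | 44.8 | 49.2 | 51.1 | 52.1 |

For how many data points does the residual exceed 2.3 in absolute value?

2

x=11: ŷ = 5 + 2·11 = 27; r = 26.6 − 27 = -0.4
x=13: ŷ = 5 + 2·13 = 31; r = 28.6 − 31 = -2.4
x=15: ŷ = 5 + 2·15 = 35; r = 35.9 − 35 = 0.9
x=17: ŷ = 5 + 2·17 = 39; r = 39.7 − 39 = 0.7
x=19: ŷ = 5 + 2·19 = 43; r = 44.8 − 43 = 1.8
x=21: ŷ = 5 + 2·21 = 47; r = 49.2 − 47 = 2.2
x=23: ŷ = 5 + 2·23 = 51; r = 51.1 − 51 = 0.1
x=25: ŷ = 5 + 2·25 = 55; r = 52.1 − 55 = -2.9
|r| > 2.3: x=13 (|r|=2.4), x=25 (|r|=2.9) → 2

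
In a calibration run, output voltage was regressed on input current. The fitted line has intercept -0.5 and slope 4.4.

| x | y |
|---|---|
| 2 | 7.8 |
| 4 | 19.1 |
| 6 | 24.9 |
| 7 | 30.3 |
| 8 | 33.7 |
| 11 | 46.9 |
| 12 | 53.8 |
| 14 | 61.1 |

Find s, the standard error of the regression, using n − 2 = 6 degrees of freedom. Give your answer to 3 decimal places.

s = 1.258

x=2: ŷ = -0.5 + 4.4·2 = 8.3; r = 7.8 − 8.3 = -0.5
x=4: ŷ = -0.5 + 4.4·4 = 17.1; r = 19.1 − 17.1 = 2
x=6: ŷ = -0.5 + 4.4·6 = 25.9; r = 24.9 − 25.9 = -1
x=7: ŷ = -0.5 + 4.4·7 = 30.3; r = 30.3 − 30.3 = 0
x=8: ŷ = -0.5 + 4.4·8 = 34.7; r = 33.7 − 34.7 = -1
x=11: ŷ = -0.5 + 4.4·11 = 47.9; r = 46.9 − 47.9 = -1
x=12: ŷ = -0.5 + 4.4·12 = 52.3; r = 53.8 − 52.3 = 1.5
x=14: ŷ = -0.5 + 4.4·14 = 61.1; r = 61.1 − 61.1 = 0
SSE = 0.25 + 4 + 1 + 0 + 1 + 1 + 2.25 + 0 = 9.5
s = √(9.5/6) = √1.58333 ≈ 1.258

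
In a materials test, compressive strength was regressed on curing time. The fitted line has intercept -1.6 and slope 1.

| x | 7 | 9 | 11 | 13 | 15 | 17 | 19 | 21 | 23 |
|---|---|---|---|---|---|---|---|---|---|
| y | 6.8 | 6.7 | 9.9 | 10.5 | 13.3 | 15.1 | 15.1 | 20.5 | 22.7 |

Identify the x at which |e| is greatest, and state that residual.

x=7: ŷ = -1.6 + 7 = 5.4; e = 6.8 − 5.4 = 1.4
x=9: ŷ = -1.6 + 9 = 7.4; e = 6.7 − 7.4 = -0.7
x=11: ŷ = -1.6 + 11 = 9.4; e = 9.9 − 9.4 = 0.5
x=13: ŷ = -1.6 + 13 = 11.4; e = 10.5 − 11.4 = -0.9
x=15: ŷ = -1.6 + 15 = 13.4; e = 13.3 − 13.4 = -0.1
x=17: ŷ = -1.6 + 17 = 15.4; e = 15.1 − 15.4 = -0.3
x=19: ŷ = -1.6 + 19 = 17.4; e = 15.1 − 17.4 = -2.3
x=21: ŷ = -1.6 + 21 = 19.4; e = 20.5 − 19.4 = 1.1
x=23: ŷ = -1.6 + 23 = 21.4; e = 22.7 − 21.4 = 1.3
Largest |e| is 2.3 at x = 19, residual -2.3.

x = 19, e = -2.3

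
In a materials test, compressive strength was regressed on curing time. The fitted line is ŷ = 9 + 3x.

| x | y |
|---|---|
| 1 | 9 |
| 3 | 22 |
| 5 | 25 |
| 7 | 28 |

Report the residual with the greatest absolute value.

r = 4

x=1: ŷ = 9 + 3·1 = 12; r = 9 − 12 = -3
x=3: ŷ = 9 + 3·3 = 18; r = 22 − 18 = 4
x=5: ŷ = 9 + 3·5 = 24; r = 25 − 24 = 1
x=7: ŷ = 9 + 3·7 = 30; r = 28 − 30 = -2
Largest |r| is 4 at x = 3, residual 4.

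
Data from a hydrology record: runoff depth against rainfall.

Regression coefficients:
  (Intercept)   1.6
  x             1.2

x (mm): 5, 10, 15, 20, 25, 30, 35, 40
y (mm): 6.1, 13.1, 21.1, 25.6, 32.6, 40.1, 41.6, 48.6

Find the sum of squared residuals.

SSE = 17

x=5: ŷ = 1.6 + 1.2·5 = 7.6; e = 6.1 − 7.6 = -1.5
x=10: ŷ = 1.6 + 1.2·10 = 13.6; e = 13.1 − 13.6 = -0.5
x=15: ŷ = 1.6 + 1.2·15 = 19.6; e = 21.1 − 19.6 = 1.5
x=20: ŷ = 1.6 + 1.2·20 = 25.6; e = 25.6 − 25.6 = 0
x=25: ŷ = 1.6 + 1.2·25 = 31.6; e = 32.6 − 31.6 = 1
x=30: ŷ = 1.6 + 1.2·30 = 37.6; e = 40.1 − 37.6 = 2.5
x=35: ŷ = 1.6 + 1.2·35 = 43.6; e = 41.6 − 43.6 = -2
x=40: ŷ = 1.6 + 1.2·40 = 49.6; e = 48.6 − 49.6 = -1
SSE = 2.25 + 0.25 + 2.25 + 0 + 1 + 6.25 + 4 + 1 = 17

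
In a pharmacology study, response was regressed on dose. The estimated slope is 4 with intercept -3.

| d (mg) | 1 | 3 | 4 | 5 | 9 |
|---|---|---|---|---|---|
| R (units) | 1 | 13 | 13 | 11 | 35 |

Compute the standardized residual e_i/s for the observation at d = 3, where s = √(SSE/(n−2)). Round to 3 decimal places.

d=1: R̂ = -3 + 4·1 = 1; e = 1 − 1 = 0
d=3: R̂ = -3 + 4·3 = 9; e = 13 − 9 = 4
d=4: R̂ = -3 + 4·4 = 13; e = 13 − 13 = 0
d=5: R̂ = -3 + 4·5 = 17; e = 11 − 17 = -6
d=9: R̂ = -3 + 4·9 = 33; e = 35 − 33 = 2
SSE = 0 + 16 + 0 + 36 + 4 = 56
s = √(56/3) = 4.32049
e/s = 4 / 4.32049 = 0.926

0.926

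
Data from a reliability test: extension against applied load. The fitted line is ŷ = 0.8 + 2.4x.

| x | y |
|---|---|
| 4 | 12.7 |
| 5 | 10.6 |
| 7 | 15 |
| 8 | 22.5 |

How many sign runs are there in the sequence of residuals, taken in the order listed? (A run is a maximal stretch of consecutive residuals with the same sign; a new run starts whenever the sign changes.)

x=4: ŷ = 0.8 + 2.4·4 = 10.4; e = 12.7 − 10.4 = 2.3
x=5: ŷ = 0.8 + 2.4·5 = 12.8; e = 10.6 − 12.8 = -2.2
x=7: ŷ = 0.8 + 2.4·7 = 17.6; e = 15 − 17.6 = -2.6
x=8: ŷ = 0.8 + 2.4·8 = 20; e = 22.5 − 20 = 2.5
Signs: + − − +
Runs: +×1, −×2, +×1 → 3

3 runs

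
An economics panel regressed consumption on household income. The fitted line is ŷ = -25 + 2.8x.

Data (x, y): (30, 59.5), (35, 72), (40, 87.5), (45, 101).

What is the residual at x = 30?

ŷ = -25 + 2.8·30 = 59
r = 59.5 − 59 = 0.5

r = 0.5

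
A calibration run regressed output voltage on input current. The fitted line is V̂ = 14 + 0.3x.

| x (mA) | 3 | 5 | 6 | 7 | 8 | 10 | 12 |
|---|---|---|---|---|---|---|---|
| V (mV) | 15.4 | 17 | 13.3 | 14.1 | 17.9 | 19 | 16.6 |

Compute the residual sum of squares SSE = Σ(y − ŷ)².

SSE = 20

x=3: V̂ = 14 + 0.3·3 = 14.9; r = 15.4 − 14.9 = 0.5
x=5: V̂ = 14 + 0.3·5 = 15.5; r = 17 − 15.5 = 1.5
x=6: V̂ = 14 + 0.3·6 = 15.8; r = 13.3 − 15.8 = -2.5
x=7: V̂ = 14 + 0.3·7 = 16.1; r = 14.1 − 16.1 = -2
x=8: V̂ = 14 + 0.3·8 = 16.4; r = 17.9 − 16.4 = 1.5
x=10: V̂ = 14 + 0.3·10 = 17; r = 19 − 17 = 2
x=12: V̂ = 14 + 0.3·12 = 17.6; r = 16.6 − 17.6 = -1
SSE = 0.25 + 2.25 + 6.25 + 4 + 2.25 + 4 + 1 = 20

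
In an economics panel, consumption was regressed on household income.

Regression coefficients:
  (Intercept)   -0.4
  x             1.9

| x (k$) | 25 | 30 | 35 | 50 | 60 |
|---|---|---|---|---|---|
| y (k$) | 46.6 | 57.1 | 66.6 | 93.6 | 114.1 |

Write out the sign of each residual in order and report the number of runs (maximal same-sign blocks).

4 runs

x=25: ŷ = -0.4 + 1.9·25 = 47.1; r = 46.6 − 47.1 = -0.5
x=30: ŷ = -0.4 + 1.9·30 = 56.6; r = 57.1 − 56.6 = 0.5
x=35: ŷ = -0.4 + 1.9·35 = 66.1; r = 66.6 − 66.1 = 0.5
x=50: ŷ = -0.4 + 1.9·50 = 94.6; r = 93.6 − 94.6 = -1
x=60: ŷ = -0.4 + 1.9·60 = 113.6; r = 114.1 − 113.6 = 0.5
Signs: − + + − +
Runs: −×1, +×2, −×1, +×1 → 4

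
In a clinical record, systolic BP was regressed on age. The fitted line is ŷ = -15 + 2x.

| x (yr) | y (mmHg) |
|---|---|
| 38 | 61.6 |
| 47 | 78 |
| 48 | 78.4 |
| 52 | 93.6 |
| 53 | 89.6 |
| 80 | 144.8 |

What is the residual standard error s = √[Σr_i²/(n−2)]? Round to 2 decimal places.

s = 2.80

x=38: ŷ = -15 + 2·38 = 61; r = 61.6 − 61 = 0.6
x=47: ŷ = -15 + 2·47 = 79; r = 78 − 79 = -1
x=48: ŷ = -15 + 2·48 = 81; r = 78.4 − 81 = -2.6
x=52: ŷ = -15 + 2·52 = 89; r = 93.6 − 89 = 4.6
x=53: ŷ = -15 + 2·53 = 91; r = 89.6 − 91 = -1.4
x=80: ŷ = -15 + 2·80 = 145; r = 144.8 − 145 = -0.2
SSE = 0.36 + 1 + 6.76 + 21.16 + 1.96 + 0.04 = 31.28
s = √(31.28/4) = √7.82 ≈ 2.80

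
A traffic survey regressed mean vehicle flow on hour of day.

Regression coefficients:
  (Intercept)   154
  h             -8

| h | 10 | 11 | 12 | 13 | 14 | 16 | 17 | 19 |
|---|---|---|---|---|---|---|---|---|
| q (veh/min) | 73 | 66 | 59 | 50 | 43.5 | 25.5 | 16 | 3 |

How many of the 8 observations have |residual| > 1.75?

h=10: ŷ = 154 − 8·10 = 74; e = 73 − 74 = -1
h=11: ŷ = 154 − 8·11 = 66; e = 66 − 66 = 0
h=12: ŷ = 154 − 8·12 = 58; e = 59 − 58 = 1
h=13: ŷ = 154 − 8·13 = 50; e = 50 − 50 = 0
h=14: ŷ = 154 − 8·14 = 42; e = 43.5 − 42 = 1.5
h=16: ŷ = 154 − 8·16 = 26; e = 25.5 − 26 = -0.5
h=17: ŷ = 154 − 8·17 = 18; e = 16 − 18 = -2
h=19: ŷ = 154 − 8·19 = 2; e = 3 − 2 = 1
|e| > 1.75: h=17 (|e|=2) → 1

1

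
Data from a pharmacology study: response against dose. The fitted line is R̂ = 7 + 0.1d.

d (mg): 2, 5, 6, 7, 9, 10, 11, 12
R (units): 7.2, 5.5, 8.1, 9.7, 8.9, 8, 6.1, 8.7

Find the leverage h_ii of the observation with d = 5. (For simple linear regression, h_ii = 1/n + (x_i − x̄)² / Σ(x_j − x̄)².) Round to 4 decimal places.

h = 0.2201

d̄ = (2 + 5 + 6 + 7 + 9 + 10 + 11 + 12)/8 = 7.75
Σ(d − d̄)² = 33.0625 + 7.5625 + 3.0625 + 0.5625 + 1.5625 + 5.0625 + 10.5625 + 18.0625 = 79.5
h = 1/8 + (-2.75)²/79.5 = 0.125 + 0.0951258 = 0.2201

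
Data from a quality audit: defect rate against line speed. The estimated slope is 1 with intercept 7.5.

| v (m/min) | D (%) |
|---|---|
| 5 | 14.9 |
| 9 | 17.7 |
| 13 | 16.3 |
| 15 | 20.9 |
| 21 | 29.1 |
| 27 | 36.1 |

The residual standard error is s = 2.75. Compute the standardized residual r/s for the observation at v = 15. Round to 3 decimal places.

-0.582

D̂ = 7.5 + 15 = 22.5
r = 20.9 − 22.5 = -1.6
r/s = -1.6 / 2.75 = -0.582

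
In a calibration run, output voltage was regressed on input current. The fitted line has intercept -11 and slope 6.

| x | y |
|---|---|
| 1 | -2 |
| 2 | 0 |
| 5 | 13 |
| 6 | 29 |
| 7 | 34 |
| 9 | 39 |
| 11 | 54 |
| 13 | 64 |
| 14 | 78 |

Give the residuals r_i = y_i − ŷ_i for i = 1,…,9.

x=1: ŷ = -11 + 6·1 = -5; r = -2 − (-5) = 3
x=2: ŷ = -11 + 6·2 = 1; r = 0 − 1 = -1
x=5: ŷ = -11 + 6·5 = 19; r = 13 − 19 = -6
x=6: ŷ = -11 + 6·6 = 25; r = 29 − 25 = 4
x=7: ŷ = -11 + 6·7 = 31; r = 34 − 31 = 3
x=9: ŷ = -11 + 6·9 = 43; r = 39 − 43 = -4
x=11: ŷ = -11 + 6·11 = 55; r = 54 − 55 = -1
x=13: ŷ = -11 + 6·13 = 67; r = 64 − 67 = -3
x=14: ŷ = -11 + 6·14 = 73; r = 78 − 73 = 5

3, -1, -6, 4, 3, -4, -1, -3, 5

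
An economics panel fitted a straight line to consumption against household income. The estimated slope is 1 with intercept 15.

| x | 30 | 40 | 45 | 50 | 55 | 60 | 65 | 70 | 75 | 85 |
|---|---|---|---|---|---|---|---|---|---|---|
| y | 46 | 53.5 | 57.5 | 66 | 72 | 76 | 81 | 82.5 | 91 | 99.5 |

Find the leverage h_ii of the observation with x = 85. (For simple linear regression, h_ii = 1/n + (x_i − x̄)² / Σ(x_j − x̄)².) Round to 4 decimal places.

h = 0.3951

x̄ = (30 + 40 + 45 + 50 + 55 + 60 + 65 + 70 + 75 + 85)/10 = 57.5
Σ(x − x̄)² = 756.25 + 306.25 + 156.25 + 56.25 + 6.25 + 6.25 + 56.25 + 156.25 + 306.25 + 756.25 = 2562.5
h = 1/10 + (27.5)²/2562.5 = 0.1 + 0.295122 = 0.3951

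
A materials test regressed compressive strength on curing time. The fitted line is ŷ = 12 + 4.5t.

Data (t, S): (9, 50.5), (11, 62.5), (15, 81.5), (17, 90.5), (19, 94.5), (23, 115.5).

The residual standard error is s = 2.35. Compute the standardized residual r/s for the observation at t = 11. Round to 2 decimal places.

0.43

ŷ = 12 + 4.5·11 = 61.5
r = 62.5 − 61.5 = 1
r/s = 1 / 2.35 = 0.43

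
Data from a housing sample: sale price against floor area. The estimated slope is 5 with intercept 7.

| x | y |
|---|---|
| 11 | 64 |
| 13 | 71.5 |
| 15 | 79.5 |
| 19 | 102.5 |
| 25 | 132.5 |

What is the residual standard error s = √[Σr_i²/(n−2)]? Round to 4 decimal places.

s = 1.9149

x=11: ŷ = 7 + 5·11 = 62; r = 64 − 62 = 2
x=13: ŷ = 7 + 5·13 = 72; r = 71.5 − 72 = -0.5
x=15: ŷ = 7 + 5·15 = 82; r = 79.5 − 82 = -2.5
x=19: ŷ = 7 + 5·19 = 102; r = 102.5 − 102 = 0.5
x=25: ŷ = 7 + 5·25 = 132; r = 132.5 − 132 = 0.5
SSE = 4 + 0.25 + 6.25 + 0.25 + 0.25 = 11
s = √(11/3) = √3.66667 ≈ 1.9149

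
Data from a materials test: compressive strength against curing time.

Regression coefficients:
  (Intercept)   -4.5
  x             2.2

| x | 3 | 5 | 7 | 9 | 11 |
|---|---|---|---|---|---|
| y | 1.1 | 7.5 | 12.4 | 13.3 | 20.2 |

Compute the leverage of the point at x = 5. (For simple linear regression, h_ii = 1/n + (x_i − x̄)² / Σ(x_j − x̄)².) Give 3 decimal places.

x̄ = (3 + 5 + 7 + 9 + 11)/5 = 7
Σ(x − x̄)² = 16 + 4 + 0 + 4 + 16 = 40
h = 1/5 + (-2)²/40 = 0.2 + 0.1 = 0.300

h = 0.300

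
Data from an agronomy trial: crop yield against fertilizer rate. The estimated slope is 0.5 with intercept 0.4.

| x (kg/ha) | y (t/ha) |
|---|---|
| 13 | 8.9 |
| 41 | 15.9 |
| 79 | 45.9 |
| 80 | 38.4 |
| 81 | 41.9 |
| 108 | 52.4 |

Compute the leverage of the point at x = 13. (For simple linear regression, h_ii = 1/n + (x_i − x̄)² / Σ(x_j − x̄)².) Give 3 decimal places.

h = 0.671

x̄ = (13 + 41 + 79 + 80 + 81 + 108)/6 = 67
Σ(x − x̄)² = 2916 + 676 + 144 + 169 + 196 + 1681 = 5782
h = 1/6 + (-54)²/5782 = 0.166667 + 0.504324 = 0.671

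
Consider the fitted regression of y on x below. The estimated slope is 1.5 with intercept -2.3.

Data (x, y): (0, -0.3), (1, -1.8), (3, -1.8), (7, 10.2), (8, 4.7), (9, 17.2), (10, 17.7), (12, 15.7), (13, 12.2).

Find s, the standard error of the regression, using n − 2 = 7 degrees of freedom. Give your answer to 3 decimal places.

x=0: ŷ = -2.3 + 1.5·0 = -2.3; r = -0.3 − (-2.3) = 2
x=1: ŷ = -2.3 + 1.5·1 = -0.8; r = -1.8 − (-0.8) = -1
x=3: ŷ = -2.3 + 1.5·3 = 2.2; r = -1.8 − 2.2 = -4
x=7: ŷ = -2.3 + 1.5·7 = 8.2; r = 10.2 − 8.2 = 2
x=8: ŷ = -2.3 + 1.5·8 = 9.7; r = 4.7 − 9.7 = -5
x=9: ŷ = -2.3 + 1.5·9 = 11.2; r = 17.2 − 11.2 = 6
x=10: ŷ = -2.3 + 1.5·10 = 12.7; r = 17.7 − 12.7 = 5
x=12: ŷ = -2.3 + 1.5·12 = 15.7; r = 15.7 − 15.7 = 0
x=13: ŷ = -2.3 + 1.5·13 = 17.2; r = 12.2 − 17.2 = -5
SSE = 4 + 1 + 16 + 4 + 25 + 36 + 25 + 0 + 25 = 136
s = √(136/7) = √19.4286 ≈ 4.408

s = 4.408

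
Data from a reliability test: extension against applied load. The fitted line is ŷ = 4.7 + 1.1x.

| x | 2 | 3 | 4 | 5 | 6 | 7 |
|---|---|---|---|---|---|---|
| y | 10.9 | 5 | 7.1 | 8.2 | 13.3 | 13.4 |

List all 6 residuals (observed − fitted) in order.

4, -3, -2, -2, 2, 1

x=2: ŷ = 4.7 + 1.1·2 = 6.9; r = 10.9 − 6.9 = 4
x=3: ŷ = 4.7 + 1.1·3 = 8; r = 5 − 8 = -3
x=4: ŷ = 4.7 + 1.1·4 = 9.1; r = 7.1 − 9.1 = -2
x=5: ŷ = 4.7 + 1.1·5 = 10.2; r = 8.2 − 10.2 = -2
x=6: ŷ = 4.7 + 1.1·6 = 11.3; r = 13.3 − 11.3 = 2
x=7: ŷ = 4.7 + 1.1·7 = 12.4; r = 13.4 − 12.4 = 1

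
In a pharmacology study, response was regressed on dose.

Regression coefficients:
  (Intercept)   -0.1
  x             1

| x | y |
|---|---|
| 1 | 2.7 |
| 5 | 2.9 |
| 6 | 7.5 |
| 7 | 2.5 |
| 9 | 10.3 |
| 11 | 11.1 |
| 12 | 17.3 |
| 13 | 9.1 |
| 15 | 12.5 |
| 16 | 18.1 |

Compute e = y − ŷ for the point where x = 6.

ŷ = -0.1 + 6 = 5.9
e = 7.5 − 5.9 = 1.6

e = 1.6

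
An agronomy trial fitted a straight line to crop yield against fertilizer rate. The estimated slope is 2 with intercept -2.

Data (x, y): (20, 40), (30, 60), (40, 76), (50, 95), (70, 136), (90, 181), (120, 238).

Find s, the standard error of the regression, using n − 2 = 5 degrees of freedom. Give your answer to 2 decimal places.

x=20: ŷ = -2 + 2·20 = 38; r = 40 − 38 = 2
x=30: ŷ = -2 + 2·30 = 58; r = 60 − 58 = 2
x=40: ŷ = -2 + 2·40 = 78; r = 76 − 78 = -2
x=50: ŷ = -2 + 2·50 = 98; r = 95 − 98 = -3
x=70: ŷ = -2 + 2·70 = 138; r = 136 − 138 = -2
x=90: ŷ = -2 + 2·90 = 178; r = 181 − 178 = 3
x=120: ŷ = -2 + 2·120 = 238; r = 238 − 238 = 0
SSE = 4 + 4 + 4 + 9 + 4 + 9 + 0 = 34
s = √(34/5) = √6.8 ≈ 2.61

s = 2.61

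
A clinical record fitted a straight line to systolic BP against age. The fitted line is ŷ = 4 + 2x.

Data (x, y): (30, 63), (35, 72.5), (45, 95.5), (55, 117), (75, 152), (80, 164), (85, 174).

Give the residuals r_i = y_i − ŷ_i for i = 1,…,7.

x=30: ŷ = 4 + 2·30 = 64; r = 63 − 64 = -1
x=35: ŷ = 4 + 2·35 = 74; r = 72.5 − 74 = -1.5
x=45: ŷ = 4 + 2·45 = 94; r = 95.5 − 94 = 1.5
x=55: ŷ = 4 + 2·55 = 114; r = 117 − 114 = 3
x=75: ŷ = 4 + 2·75 = 154; r = 152 − 154 = -2
x=80: ŷ = 4 + 2·80 = 164; r = 164 − 164 = 0
x=85: ŷ = 4 + 2·85 = 174; r = 174 − 174 = 0

-1, -1.5, 1.5, 3, -2, 0, 0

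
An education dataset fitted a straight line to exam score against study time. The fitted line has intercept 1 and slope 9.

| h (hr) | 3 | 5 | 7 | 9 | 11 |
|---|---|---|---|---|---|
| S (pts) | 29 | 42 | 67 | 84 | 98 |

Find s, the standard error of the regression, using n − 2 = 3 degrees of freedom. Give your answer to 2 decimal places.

s = 3.37

h=3: ŷ = 1 + 9·3 = 28; e = 29 − 28 = 1
h=5: ŷ = 1 + 9·5 = 46; e = 42 − 46 = -4
h=7: ŷ = 1 + 9·7 = 64; e = 67 − 64 = 3
h=9: ŷ = 1 + 9·9 = 82; e = 84 − 82 = 2
h=11: ŷ = 1 + 9·11 = 100; e = 98 − 100 = -2
SSE = 1 + 16 + 9 + 4 + 4 = 34
s = √(34/3) = √11.3333 ≈ 3.37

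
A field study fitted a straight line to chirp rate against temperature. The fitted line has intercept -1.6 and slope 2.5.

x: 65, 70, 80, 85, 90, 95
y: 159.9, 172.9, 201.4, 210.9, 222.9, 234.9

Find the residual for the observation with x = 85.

r = 0

ŷ = -1.6 + 2.5·85 = 210.9
r = 210.9 − 210.9 = 0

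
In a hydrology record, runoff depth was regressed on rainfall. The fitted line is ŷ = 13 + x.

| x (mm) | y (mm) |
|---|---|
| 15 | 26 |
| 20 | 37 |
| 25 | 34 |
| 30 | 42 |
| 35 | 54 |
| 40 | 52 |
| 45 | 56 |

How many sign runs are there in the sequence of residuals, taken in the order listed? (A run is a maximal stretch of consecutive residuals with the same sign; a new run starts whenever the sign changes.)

x=15: ŷ = 13 + 15 = 28; r = 26 − 28 = -2
x=20: ŷ = 13 + 20 = 33; r = 37 − 33 = 4
x=25: ŷ = 13 + 25 = 38; r = 34 − 38 = -4
x=30: ŷ = 13 + 30 = 43; r = 42 − 43 = -1
x=35: ŷ = 13 + 35 = 48; r = 54 − 48 = 6
x=40: ŷ = 13 + 40 = 53; r = 52 − 53 = -1
x=45: ŷ = 13 + 45 = 58; r = 56 − 58 = -2
Signs: − + − − + − −
Runs: −×1, +×1, −×2, +×1, −×2 → 5

5 runs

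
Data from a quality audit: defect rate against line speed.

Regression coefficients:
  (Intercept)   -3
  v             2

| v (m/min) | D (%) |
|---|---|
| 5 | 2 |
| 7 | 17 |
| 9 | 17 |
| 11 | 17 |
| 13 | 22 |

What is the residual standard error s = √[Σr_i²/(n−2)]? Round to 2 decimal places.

s = 4.83

v=5: ŷ = -3 + 2·5 = 7; r = 2 − 7 = -5
v=7: ŷ = -3 + 2·7 = 11; r = 17 − 11 = 6
v=9: ŷ = -3 + 2·9 = 15; r = 17 − 15 = 2
v=11: ŷ = -3 + 2·11 = 19; r = 17 − 19 = -2
v=13: ŷ = -3 + 2·13 = 23; r = 22 − 23 = -1
SSE = 25 + 36 + 4 + 4 + 1 = 70
s = √(70/3) = √23.3333 ≈ 4.83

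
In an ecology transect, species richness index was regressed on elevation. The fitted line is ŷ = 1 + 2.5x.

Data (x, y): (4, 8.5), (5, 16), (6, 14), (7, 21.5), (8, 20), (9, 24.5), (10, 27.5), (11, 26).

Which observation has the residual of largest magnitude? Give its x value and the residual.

x = 7, e = 3

x=4: ŷ = 1 + 2.5·4 = 11; e = 8.5 − 11 = -2.5
x=5: ŷ = 1 + 2.5·5 = 13.5; e = 16 − 13.5 = 2.5
x=6: ŷ = 1 + 2.5·6 = 16; e = 14 − 16 = -2
x=7: ŷ = 1 + 2.5·7 = 18.5; e = 21.5 − 18.5 = 3
x=8: ŷ = 1 + 2.5·8 = 21; e = 20 − 21 = -1
x=9: ŷ = 1 + 2.5·9 = 23.5; e = 24.5 − 23.5 = 1
x=10: ŷ = 1 + 2.5·10 = 26; e = 27.5 − 26 = 1.5
x=11: ŷ = 1 + 2.5·11 = 28.5; e = 26 − 28.5 = -2.5
Largest |e| is 3 at x = 7, residual 3.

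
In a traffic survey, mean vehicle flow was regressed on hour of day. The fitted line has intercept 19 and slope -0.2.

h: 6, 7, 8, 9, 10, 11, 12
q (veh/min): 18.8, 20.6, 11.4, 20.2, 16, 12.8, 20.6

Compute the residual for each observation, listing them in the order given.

1, 3, -6, 3, -1, -4, 4

h=6: ŷ = 19 − 0.2·6 = 17.8; e = 18.8 − 17.8 = 1
h=7: ŷ = 19 − 0.2·7 = 17.6; e = 20.6 − 17.6 = 3
h=8: ŷ = 19 − 0.2·8 = 17.4; e = 11.4 − 17.4 = -6
h=9: ŷ = 19 − 0.2·9 = 17.2; e = 20.2 − 17.2 = 3
h=10: ŷ = 19 − 0.2·10 = 17; e = 16 − 17 = -1
h=11: ŷ = 19 − 0.2·11 = 16.8; e = 12.8 − 16.8 = -4
h=12: ŷ = 19 − 0.2·12 = 16.6; e = 20.6 − 16.6 = 4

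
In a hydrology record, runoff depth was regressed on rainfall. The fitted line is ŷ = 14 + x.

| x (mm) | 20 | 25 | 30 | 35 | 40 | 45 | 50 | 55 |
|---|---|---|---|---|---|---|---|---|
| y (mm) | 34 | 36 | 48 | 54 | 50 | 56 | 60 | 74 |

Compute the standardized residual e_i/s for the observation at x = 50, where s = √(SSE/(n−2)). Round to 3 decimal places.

x=20: ŷ = 14 + 20 = 34; e = 34 − 34 = 0
x=25: ŷ = 14 + 25 = 39; e = 36 − 39 = -3
x=30: ŷ = 14 + 30 = 44; e = 48 − 44 = 4
x=35: ŷ = 14 + 35 = 49; e = 54 − 49 = 5
x=40: ŷ = 14 + 40 = 54; e = 50 − 54 = -4
x=45: ŷ = 14 + 45 = 59; e = 56 − 59 = -3
x=50: ŷ = 14 + 50 = 64; e = 60 − 64 = -4
x=55: ŷ = 14 + 55 = 69; e = 74 − 69 = 5
SSE = 0 + 9 + 16 + 25 + 16 + 9 + 16 + 25 = 116
s = √(116/6) = 4.39697
e/s = -4 / 4.39697 = -0.910

-0.910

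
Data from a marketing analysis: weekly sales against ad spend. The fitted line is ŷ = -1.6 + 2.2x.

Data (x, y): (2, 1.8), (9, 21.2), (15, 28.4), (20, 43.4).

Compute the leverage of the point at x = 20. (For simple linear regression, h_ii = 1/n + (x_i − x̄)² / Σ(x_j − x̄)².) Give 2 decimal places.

h = 0.65

x̄ = (2 + 9 + 15 + 20)/4 = 11.5
Σ(x − x̄)² = 90.25 + 6.25 + 12.25 + 72.25 = 181
h = 1/4 + (8.5)²/181 = 0.25 + 0.399171 = 0.65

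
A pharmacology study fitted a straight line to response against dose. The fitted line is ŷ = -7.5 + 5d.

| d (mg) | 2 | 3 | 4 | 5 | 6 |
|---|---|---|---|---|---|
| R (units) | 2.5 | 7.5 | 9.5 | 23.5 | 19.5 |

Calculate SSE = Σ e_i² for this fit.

SSE = 54

d=2: ŷ = -7.5 + 5·2 = 2.5; e = 2.5 − 2.5 = 0
d=3: ŷ = -7.5 + 5·3 = 7.5; e = 7.5 − 7.5 = 0
d=4: ŷ = -7.5 + 5·4 = 12.5; e = 9.5 − 12.5 = -3
d=5: ŷ = -7.5 + 5·5 = 17.5; e = 23.5 − 17.5 = 6
d=6: ŷ = -7.5 + 5·6 = 22.5; e = 19.5 − 22.5 = -3
SSE = 0 + 0 + 9 + 36 + 9 = 54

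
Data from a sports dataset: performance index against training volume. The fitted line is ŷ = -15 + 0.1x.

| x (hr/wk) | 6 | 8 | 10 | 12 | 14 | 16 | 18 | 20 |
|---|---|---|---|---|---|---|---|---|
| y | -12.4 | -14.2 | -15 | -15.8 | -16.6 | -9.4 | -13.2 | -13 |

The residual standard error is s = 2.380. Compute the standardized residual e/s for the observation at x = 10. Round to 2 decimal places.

-0.42

ŷ = -15 + 0.1·10 = -14
e = -15 − (-14) = -1
e/s = -1 / 2.380 = -0.42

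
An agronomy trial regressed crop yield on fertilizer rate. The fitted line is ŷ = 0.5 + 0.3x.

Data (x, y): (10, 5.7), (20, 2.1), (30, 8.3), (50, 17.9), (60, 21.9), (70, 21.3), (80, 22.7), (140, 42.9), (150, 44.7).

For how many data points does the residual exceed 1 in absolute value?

x=10: ŷ = 0.5 + 0.3·10 = 3.5; e = 5.7 − 3.5 = 2.2
x=20: ŷ = 0.5 + 0.3·20 = 6.5; e = 2.1 − 6.5 = -4.4
x=30: ŷ = 0.5 + 0.3·30 = 9.5; e = 8.3 − 9.5 = -1.2
x=50: ŷ = 0.5 + 0.3·50 = 15.5; e = 17.9 − 15.5 = 2.4
x=60: ŷ = 0.5 + 0.3·60 = 18.5; e = 21.9 − 18.5 = 3.4
x=70: ŷ = 0.5 + 0.3·70 = 21.5; e = 21.3 − 21.5 = -0.2
x=80: ŷ = 0.5 + 0.3·80 = 24.5; e = 22.7 − 24.5 = -1.8
x=140: ŷ = 0.5 + 0.3·140 = 42.5; e = 42.9 − 42.5 = 0.4
x=150: ŷ = 0.5 + 0.3·150 = 45.5; e = 44.7 − 45.5 = -0.8
|e| > 1: x=10 (|e|=2.2), x=20 (|e|=4.4), x=30 (|e|=1.2), x=50 (|e|=2.4), x=60 (|e|=3.4), x=80 (|e|=1.8) → 6

6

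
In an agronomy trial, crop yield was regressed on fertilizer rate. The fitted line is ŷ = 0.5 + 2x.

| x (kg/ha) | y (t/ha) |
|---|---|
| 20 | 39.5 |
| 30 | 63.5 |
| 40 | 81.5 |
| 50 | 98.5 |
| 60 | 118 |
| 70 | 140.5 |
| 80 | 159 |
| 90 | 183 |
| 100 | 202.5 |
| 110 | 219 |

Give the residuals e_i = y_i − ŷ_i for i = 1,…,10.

x=20: ŷ = 0.5 + 2·20 = 40.5; e = 39.5 − 40.5 = -1
x=30: ŷ = 0.5 + 2·30 = 60.5; e = 63.5 − 60.5 = 3
x=40: ŷ = 0.5 + 2·40 = 80.5; e = 81.5 − 80.5 = 1
x=50: ŷ = 0.5 + 2·50 = 100.5; e = 98.5 − 100.5 = -2
x=60: ŷ = 0.5 + 2·60 = 120.5; e = 118 − 120.5 = -2.5
x=70: ŷ = 0.5 + 2·70 = 140.5; e = 140.5 − 140.5 = 0
x=80: ŷ = 0.5 + 2·80 = 160.5; e = 159 − 160.5 = -1.5
x=90: ŷ = 0.5 + 2·90 = 180.5; e = 183 − 180.5 = 2.5
x=100: ŷ = 0.5 + 2·100 = 200.5; e = 202.5 − 200.5 = 2
x=110: ŷ = 0.5 + 2·110 = 220.5; e = 219 − 220.5 = -1.5

-1, 3, 1, -2, -2.5, 0, -1.5, 2.5, 2, -1.5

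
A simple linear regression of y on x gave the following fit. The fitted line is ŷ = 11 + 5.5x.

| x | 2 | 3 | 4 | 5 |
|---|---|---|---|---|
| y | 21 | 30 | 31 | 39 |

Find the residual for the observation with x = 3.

r = 2.5

ŷ = 11 + 5.5·3 = 27.5
r = 30 − 27.5 = 2.5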